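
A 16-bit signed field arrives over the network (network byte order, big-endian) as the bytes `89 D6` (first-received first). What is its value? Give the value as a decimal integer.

-30250

Big-endian stores the most-significant byte at the lowest address.
The bytes are already most-significant first: 0x89D6.
Top bit is set, so as a signed 16-bit value this is 0x89D6 − 2^16 = -30250.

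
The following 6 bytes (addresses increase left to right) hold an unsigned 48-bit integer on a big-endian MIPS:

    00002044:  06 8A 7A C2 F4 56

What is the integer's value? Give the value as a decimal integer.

7191834850390

Big-endian stores the most-significant byte at the lowest address.
The bytes are already most-significant first: 0x068A7AC2F456.
0x068A7AC2F456 = 7191834850390.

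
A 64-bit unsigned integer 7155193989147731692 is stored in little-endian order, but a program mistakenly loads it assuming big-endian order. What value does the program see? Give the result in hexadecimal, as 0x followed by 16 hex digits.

0xEC2629F6055B4C63

7155193989147731692 in 64-bit hexadecimal is 0x634C5B05F62926EC.
Stored little-endian, the bytes at ascending addresses are EC 26 29 F6 05 5B 4C 63.
Read back as big-endian, the last byte is least significant, giving 0xEC2629F6055B4C63.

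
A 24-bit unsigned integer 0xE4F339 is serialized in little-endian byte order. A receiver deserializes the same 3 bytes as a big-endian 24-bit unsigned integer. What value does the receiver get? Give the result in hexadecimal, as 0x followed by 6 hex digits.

0x39F3E4

Stored little-endian, the bytes at ascending addresses are 39 F3 E4.
Read back as big-endian, the last byte is least significant, giving 0x39F3E4.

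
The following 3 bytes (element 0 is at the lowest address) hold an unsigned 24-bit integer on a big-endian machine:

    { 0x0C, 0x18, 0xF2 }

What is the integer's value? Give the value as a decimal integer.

792818

In big-endian order the high byte comes first in memory.
The bytes are already most-significant first: 0x0C18F2.
0x0C18F2 = 792818.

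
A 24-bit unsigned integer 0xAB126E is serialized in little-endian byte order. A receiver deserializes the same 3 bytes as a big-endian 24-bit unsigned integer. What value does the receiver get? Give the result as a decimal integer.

7213739

Stored little-endian, the bytes at ascending addresses are 6E 12 AB.
Read back as big-endian, the last byte is least significant, giving 0x6E12AB.
0x6E12AB = 7213739.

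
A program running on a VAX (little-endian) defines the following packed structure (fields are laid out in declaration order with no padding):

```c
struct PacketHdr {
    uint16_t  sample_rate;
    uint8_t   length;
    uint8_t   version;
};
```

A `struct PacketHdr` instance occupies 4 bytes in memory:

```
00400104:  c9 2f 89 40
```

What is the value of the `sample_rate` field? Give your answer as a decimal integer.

12233

`sample_rate` is the first field, at byte offset 0, occupying 2 bytes.
Bytes at offsets 0..1: C9 2F.
In little-endian order the low byte comes first in memory.
Reassemble most-significant byte first: 2F C9 → 0x2FC9.
0x2FC9 = 12233.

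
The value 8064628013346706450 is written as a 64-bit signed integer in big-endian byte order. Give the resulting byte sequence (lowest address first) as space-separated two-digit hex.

6F EB 50 73 2D 31 D4 12

8064628013346706450 in hexadecimal, padded to 64 bits, is 0x6FEB50732D31D412.
Split into bytes (most-significant first): 6F EB 50 73 2D 31 D4 12.
Big-endian stores the most-significant byte at the lowest address.
So the memory order matches the most-significant-first order: 6F EB 50 73 2D 31 D4 12.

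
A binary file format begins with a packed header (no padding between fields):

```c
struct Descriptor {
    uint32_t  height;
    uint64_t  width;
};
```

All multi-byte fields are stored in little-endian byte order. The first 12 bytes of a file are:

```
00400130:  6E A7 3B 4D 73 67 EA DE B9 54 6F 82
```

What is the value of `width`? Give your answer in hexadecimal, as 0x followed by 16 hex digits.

`width` follows `height` (4 bytes), so it starts at byte offset 4 and occupies 8 bytes.
Bytes at offsets 4..11: 73 67 EA DE B9 54 6F 82.
Little-endian: lowest address holds the least-significant byte.
Reassemble most-significant byte first: 82 6F 54 B9 DE EA 67 73 → 0x826F54B9DEEA6773.

0x826F54B9DEEA6773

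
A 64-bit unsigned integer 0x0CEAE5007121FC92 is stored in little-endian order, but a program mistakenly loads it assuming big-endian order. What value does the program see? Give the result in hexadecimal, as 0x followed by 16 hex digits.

0x92FC217100E5EA0C

Stored little-endian, the bytes at ascending addresses are 92 FC 21 71 00 E5 EA 0C.
Read back as big-endian, the last byte is least significant, giving 0x92FC217100E5EA0C.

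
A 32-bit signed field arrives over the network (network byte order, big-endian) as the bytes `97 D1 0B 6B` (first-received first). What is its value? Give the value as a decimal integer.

-1747907733

Big-endian stores the most-significant byte at the lowest address.
The bytes are already most-significant first: 0x97D10B6B.
Top bit is set, so as a signed 32-bit value this is 0x97D10B6B − 2^32 = -1747907733.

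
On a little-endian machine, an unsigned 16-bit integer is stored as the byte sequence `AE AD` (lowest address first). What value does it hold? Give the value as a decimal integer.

44462

Little-endian stores the least-significant byte at the lowest address.
Reassemble most-significant byte first: AD AE → 0xADAE.
0xADAE = 44462.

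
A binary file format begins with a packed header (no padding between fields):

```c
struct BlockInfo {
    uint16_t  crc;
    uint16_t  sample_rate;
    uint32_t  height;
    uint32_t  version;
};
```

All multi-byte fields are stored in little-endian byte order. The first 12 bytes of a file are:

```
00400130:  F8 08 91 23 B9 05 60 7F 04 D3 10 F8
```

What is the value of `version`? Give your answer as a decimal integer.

`version` follows `crc` (2 B), `sample_rate` (2 B), `height` (4 B), so it starts at offset 2 + 2 + 4 = 8 and occupies 4 bytes.
Bytes at offsets 8..11: 04 D3 10 F8.
In little-endian order the low byte comes first in memory.
Reassemble most-significant byte first: F8 10 D3 04 → 0xF810D304.
0xF810D304 = 4161852164.

4161852164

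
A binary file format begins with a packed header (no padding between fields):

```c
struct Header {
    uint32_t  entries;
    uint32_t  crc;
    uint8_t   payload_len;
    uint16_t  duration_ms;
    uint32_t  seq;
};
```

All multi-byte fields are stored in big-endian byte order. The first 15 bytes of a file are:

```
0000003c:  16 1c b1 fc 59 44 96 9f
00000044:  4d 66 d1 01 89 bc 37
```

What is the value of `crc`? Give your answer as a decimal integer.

`crc` follows `entries` (4 bytes), so it starts at byte offset 4 and occupies 4 bytes.
Bytes at offsets 4..7: 59 44 96 9F.
Big-endian: lowest address holds the most-significant byte.
The bytes are already most-significant first: 0x5944969F.
0x5944969F = 1497667231.

1497667231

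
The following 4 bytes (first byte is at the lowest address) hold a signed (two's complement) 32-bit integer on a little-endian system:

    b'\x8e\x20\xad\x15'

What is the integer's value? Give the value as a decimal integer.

363667598

Little-endian: lowest address holds the least-significant byte.
Reassemble most-significant byte first: 15 AD 20 8E → 0x15AD208E.
0x15AD208E = 363667598.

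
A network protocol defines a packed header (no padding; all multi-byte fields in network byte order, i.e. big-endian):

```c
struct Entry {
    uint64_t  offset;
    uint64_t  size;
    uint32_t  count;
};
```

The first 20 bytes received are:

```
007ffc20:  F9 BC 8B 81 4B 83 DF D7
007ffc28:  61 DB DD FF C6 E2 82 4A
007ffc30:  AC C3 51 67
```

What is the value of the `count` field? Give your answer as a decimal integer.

2898481511

`count` follows `offset` (8 B), `size` (8 B), so it starts at offset 8 + 8 = 16 and occupies 4 bytes.
Bytes at offsets 16..19: AC C3 51 67.
Big-endian: lowest address holds the most-significant byte.
The bytes are already most-significant first: 0xACC35167.
0xACC35167 = 2898481511.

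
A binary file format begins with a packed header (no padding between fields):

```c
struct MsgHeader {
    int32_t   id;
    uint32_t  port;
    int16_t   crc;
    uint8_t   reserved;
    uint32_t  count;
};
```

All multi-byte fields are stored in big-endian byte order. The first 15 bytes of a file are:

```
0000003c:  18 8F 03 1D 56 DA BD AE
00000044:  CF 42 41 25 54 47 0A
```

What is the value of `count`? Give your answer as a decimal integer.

626280202

`count` follows `id` (4 B), `port` (4 B), `crc` (2 B), `reserved` (1 B), so it starts at offset 4 + 4 + 2 + 1 = 11 and occupies 4 bytes.
Bytes at offsets 11..14: 25 54 47 0A.
Big-endian: lowest address holds the most-significant byte.
The bytes are already most-significant first: 0x2554470A.
0x2554470A = 626280202.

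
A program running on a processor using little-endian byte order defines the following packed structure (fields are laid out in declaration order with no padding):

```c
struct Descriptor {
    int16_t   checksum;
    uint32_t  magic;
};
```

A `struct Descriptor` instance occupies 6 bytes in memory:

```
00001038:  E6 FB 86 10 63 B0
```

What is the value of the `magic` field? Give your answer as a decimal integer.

2959282310

`magic` follows `checksum` (2 bytes), so it starts at byte offset 2 and occupies 4 bytes.
Bytes at offsets 2..5: 86 10 63 B0.
Little-endian: lowest address holds the least-significant byte.
Reassemble most-significant byte first: B0 63 10 86 → 0xB0631086.
0xB0631086 = 2959282310.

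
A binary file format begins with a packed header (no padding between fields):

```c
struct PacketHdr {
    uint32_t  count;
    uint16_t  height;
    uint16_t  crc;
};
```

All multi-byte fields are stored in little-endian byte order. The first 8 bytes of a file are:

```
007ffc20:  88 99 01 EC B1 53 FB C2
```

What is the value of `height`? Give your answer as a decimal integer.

21425

`height` follows `count` (4 bytes), so it starts at byte offset 4 and occupies 2 bytes.
Bytes at offsets 4..5: B1 53.
Little-endian stores the least-significant byte at the lowest address.
Reassemble most-significant byte first: 53 B1 → 0x53B1.
0x53B1 = 21425.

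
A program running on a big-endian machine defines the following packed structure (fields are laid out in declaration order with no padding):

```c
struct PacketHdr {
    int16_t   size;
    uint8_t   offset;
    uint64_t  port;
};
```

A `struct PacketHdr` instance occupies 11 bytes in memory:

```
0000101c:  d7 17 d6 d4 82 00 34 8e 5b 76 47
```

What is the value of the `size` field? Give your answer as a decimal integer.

-10473

`size` is the first field, at byte offset 0, occupying 2 bytes.
Bytes at offsets 0..1: D7 17.
In big-endian order the high byte comes first in memory.
The bytes are already most-significant first: 0xD717.
Top bit is set, so as a signed 16-bit value this is 0xD717 − 2^16 = -10473.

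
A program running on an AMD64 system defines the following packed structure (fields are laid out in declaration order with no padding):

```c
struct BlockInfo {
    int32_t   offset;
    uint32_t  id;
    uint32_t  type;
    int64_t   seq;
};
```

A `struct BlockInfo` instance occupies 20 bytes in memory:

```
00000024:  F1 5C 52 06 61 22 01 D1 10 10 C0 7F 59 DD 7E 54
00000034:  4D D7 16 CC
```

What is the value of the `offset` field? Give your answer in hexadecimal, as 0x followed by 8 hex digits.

`offset` is the first field, at byte offset 0, occupying 4 bytes.
Bytes at offsets 0..3: F1 5C 52 06.
Little-endian stores the least-significant byte at the lowest address.
Reassemble most-significant byte first: 06 52 5C F1 → 0x06525CF1.

0x06525CF1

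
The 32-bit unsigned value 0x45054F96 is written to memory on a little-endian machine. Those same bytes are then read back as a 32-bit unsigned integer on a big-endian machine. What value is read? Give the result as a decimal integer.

2521761093

Stored little-endian, the bytes at ascending addresses are 96 4F 05 45.
Read back as big-endian, the last byte is least significant, giving 0x964F0545.
0x964F0545 = 2521761093.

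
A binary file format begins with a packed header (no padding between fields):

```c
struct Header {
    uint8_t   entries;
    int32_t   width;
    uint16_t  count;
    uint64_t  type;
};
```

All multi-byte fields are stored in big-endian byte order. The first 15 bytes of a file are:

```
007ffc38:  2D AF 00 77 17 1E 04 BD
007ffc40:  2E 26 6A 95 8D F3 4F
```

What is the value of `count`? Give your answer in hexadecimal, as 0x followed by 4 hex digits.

0x1E04

`count` follows `entries` (1 B), `width` (4 B), so it starts at offset 1 + 4 = 5 and occupies 2 bytes.
Bytes at offsets 5..6: 1E 04.
In big-endian order the high byte comes first in memory.
The bytes are already most-significant first: 0x1E04.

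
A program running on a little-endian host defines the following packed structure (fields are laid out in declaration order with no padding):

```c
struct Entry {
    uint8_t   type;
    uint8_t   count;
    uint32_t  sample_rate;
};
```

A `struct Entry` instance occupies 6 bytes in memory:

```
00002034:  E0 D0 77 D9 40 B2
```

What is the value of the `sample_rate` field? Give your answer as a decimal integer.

`sample_rate` follows `type` (1 B), `count` (1 B), so it starts at offset 1 + 1 = 2 and occupies 4 bytes.
Bytes at offsets 2..5: 77 D9 40 B2.
Little-endian stores the least-significant byte at the lowest address.
Reassemble most-significant byte first: B2 40 D9 77 → 0xB240D977.
0xB240D977 = 2990594423.

2990594423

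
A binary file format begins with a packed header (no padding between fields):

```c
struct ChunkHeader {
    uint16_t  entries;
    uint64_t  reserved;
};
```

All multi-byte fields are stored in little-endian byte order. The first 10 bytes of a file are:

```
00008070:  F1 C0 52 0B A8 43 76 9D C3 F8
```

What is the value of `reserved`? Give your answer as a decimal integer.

17925344073131494226

`reserved` follows `entries` (2 bytes), so it starts at byte offset 2 and occupies 8 bytes.
Bytes at offsets 2..9: 52 0B A8 43 76 9D C3 F8.
Little-endian: lowest address holds the least-significant byte.
Reassemble most-significant byte first: F8 C3 9D 76 43 A8 0B 52 → 0xF8C39D7643A80B52.
0xF8C39D7643A80B52 = 17925344073131494226.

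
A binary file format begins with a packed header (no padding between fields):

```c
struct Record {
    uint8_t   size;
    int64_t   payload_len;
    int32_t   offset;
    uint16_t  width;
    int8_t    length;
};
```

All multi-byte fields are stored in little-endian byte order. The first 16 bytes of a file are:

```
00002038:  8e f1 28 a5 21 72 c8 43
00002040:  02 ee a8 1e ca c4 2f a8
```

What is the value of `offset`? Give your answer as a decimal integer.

`offset` follows `size` (1 B), `payload_len` (8 B), so it starts at offset 1 + 8 = 9 and occupies 4 bytes.
Bytes at offsets 9..12: EE A8 1E CA.
In little-endian order the low byte comes first in memory.
Reassemble most-significant byte first: CA 1E A8 EE → 0xCA1EA8EE.
Top bit is set, so as a signed 32-bit value this is 0xCA1EA8EE − 2^32 = -903960338.

-903960338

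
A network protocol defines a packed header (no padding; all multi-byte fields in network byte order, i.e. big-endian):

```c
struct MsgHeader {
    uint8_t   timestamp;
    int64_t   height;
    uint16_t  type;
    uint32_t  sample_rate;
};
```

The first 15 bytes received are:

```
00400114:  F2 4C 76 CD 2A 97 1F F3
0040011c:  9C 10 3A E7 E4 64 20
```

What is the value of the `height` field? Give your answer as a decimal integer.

`height` follows `timestamp` (1 byte), so it starts at byte offset 1 and occupies 8 bytes.
Bytes at offsets 1..8: 4C 76 CD 2A 97 1F F3 9C.
Big-endian: lowest address holds the most-significant byte.
The bytes are already most-significant first: 0x4C76CD2A971FF39C.
0x4C76CD2A971FF39C = 5509816776942154652.

5509816776942154652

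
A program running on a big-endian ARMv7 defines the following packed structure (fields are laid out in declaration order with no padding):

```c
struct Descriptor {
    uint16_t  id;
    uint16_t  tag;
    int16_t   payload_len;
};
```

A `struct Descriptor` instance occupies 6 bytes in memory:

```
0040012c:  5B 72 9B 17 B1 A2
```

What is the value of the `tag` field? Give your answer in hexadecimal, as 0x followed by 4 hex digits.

0x9B17

`tag` follows `id` (2 bytes), so it starts at byte offset 2 and occupies 2 bytes.
Bytes at offsets 2..3: 9B 17.
Big-endian stores the most-significant byte at the lowest address.
The bytes are already most-significant first: 0x9B17.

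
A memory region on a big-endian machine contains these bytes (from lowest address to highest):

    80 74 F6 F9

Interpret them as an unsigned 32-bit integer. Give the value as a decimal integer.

Big-endian: lowest address holds the most-significant byte.
The bytes are already most-significant first: 0x8074F6F9.
0x8074F6F9 = 2155149049.

2155149049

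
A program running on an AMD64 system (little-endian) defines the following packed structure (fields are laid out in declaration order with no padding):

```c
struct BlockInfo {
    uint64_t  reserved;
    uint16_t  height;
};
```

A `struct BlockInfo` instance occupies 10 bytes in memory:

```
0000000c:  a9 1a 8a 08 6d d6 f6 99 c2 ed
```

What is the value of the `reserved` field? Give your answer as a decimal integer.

`reserved` is the first field, at byte offset 0, occupying 8 bytes.
Bytes at offsets 0..7: A9 1A 8A 08 6D D6 F6 99.
Little-endian: lowest address holds the least-significant byte.
Reassemble most-significant byte first: 99 F6 D6 6D 08 8A 1A A9 → 0x99F6D66D088A1AA9.
0x99F6D66D088A1AA9 = 11094290495856843433.

11094290495856843433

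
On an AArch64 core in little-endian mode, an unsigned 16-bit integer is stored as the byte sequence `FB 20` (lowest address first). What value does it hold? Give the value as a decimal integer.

Little-endian stores the least-significant byte at the lowest address.
Reassemble most-significant byte first: 20 FB → 0x20FB.
0x20FB = 8443.

8443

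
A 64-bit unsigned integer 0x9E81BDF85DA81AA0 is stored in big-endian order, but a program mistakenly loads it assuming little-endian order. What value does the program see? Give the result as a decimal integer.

Stored big-endian, the bytes at ascending addresses are 9E 81 BD F8 5D A8 1A A0.
Read back as little-endian, the first byte is least significant, giving 0xA01AA85DF8BD819E.
0xA01AA85DF8BD819E = 11536718517021540766.

11536718517021540766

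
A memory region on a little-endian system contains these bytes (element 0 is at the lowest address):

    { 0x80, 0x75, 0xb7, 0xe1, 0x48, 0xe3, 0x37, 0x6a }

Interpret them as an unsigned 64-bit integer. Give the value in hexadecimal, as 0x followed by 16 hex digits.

0x6A37E348E1B77580

Little-endian: lowest address holds the least-significant byte.
Reassemble most-significant byte first: 6A 37 E3 48 E1 B7 75 80 → 0x6A37E348E1B77580.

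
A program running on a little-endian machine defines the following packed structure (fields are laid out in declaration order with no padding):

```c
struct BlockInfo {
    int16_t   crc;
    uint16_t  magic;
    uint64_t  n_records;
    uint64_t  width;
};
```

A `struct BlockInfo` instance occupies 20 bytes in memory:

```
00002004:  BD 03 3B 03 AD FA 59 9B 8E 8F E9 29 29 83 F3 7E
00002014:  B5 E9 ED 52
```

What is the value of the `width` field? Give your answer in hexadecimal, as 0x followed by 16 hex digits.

0x52EDE9B57EF38329

`width` follows `crc` (2 B), `magic` (2 B), `n_records` (8 B), so it starts at offset 2 + 2 + 8 = 12 and occupies 8 bytes.
Bytes at offsets 12..19: 29 83 F3 7E B5 E9 ED 52.
In little-endian order the low byte comes first in memory.
Reassemble most-significant byte first: 52 ED E9 B5 7E F3 83 29 → 0x52EDE9B57EF38329.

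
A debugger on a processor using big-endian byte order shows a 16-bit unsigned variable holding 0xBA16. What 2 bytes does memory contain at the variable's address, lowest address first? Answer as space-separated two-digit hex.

Split into bytes (most-significant first): BA 16.
In big-endian order the high byte comes first in memory.
So the memory order matches the most-significant-first order: BA 16.

BA 16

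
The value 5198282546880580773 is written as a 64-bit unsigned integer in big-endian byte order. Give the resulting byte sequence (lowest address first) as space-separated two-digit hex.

5198282546880580773 in hexadecimal, padded to 64 bits, is 0x4824026F48EE0CA5.
Split into bytes (most-significant first): 48 24 02 6F 48 EE 0C A5.
In big-endian order the high byte comes first in memory.
So the memory order matches the most-significant-first order: 48 24 02 6F 48 EE 0C A5.

48 24 02 6F 48 EE 0C A5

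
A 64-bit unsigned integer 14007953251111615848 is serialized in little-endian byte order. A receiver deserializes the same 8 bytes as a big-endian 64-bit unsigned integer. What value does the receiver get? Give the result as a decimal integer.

14007953251111615848 in 64-bit hexadecimal is 0xC2663F43BAC93D68.
Stored little-endian, the bytes at ascending addresses are 68 3D C9 BA 43 3F 66 C2.
Read back as big-endian, the last byte is least significant, giving 0x683DC9BA433F66C2.
0x683DC9BA433F66C2 = 7511381555353183938.

7511381555353183938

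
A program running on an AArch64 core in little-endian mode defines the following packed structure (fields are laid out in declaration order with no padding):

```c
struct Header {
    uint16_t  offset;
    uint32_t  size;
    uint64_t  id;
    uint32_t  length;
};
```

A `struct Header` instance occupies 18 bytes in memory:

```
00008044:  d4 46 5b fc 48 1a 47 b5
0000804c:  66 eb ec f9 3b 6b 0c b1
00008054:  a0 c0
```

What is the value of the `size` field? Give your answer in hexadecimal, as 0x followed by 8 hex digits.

`size` follows `offset` (2 bytes), so it starts at byte offset 2 and occupies 4 bytes.
Bytes at offsets 2..5: 5B FC 48 1A.
Little-endian stores the least-significant byte at the lowest address.
Reassemble most-significant byte first: 1A 48 FC 5B → 0x1A48FC5B.

0x1A48FC5B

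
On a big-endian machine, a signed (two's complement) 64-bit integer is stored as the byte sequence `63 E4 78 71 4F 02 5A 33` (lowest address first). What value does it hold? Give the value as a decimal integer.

Big-endian stores the most-significant byte at the lowest address.
The bytes are already most-significant first: 0x63E478714F025A33.
0x63E478714F025A33 = 7198010532497087027.

7198010532497087027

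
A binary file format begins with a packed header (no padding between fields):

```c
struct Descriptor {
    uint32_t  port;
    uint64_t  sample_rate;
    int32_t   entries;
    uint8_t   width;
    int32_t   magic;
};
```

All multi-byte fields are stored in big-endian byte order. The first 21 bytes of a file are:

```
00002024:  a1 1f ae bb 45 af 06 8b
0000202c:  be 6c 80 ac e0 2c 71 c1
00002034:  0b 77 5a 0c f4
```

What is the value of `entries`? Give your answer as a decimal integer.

`entries` follows `port` (4 B), `sample_rate` (8 B), so it starts at offset 4 + 8 = 12 and occupies 4 bytes.
Bytes at offsets 12..15: E0 2C 71 C1.
Big-endian stores the most-significant byte at the lowest address.
The bytes are already most-significant first: 0xE02C71C1.
Top bit is set, so as a signed 32-bit value this is 0xE02C71C1 − 2^32 = -533958207.

-533958207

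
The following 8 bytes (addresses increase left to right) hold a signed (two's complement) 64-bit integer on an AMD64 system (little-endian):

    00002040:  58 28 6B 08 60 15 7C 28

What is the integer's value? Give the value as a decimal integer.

In little-endian order the low byte comes first in memory.
Reassemble most-significant byte first: 28 7C 15 60 08 6B 28 58 → 0x287C1560086B2858.
0x287C1560086B2858 = 2917230160831522904.

2917230160831522904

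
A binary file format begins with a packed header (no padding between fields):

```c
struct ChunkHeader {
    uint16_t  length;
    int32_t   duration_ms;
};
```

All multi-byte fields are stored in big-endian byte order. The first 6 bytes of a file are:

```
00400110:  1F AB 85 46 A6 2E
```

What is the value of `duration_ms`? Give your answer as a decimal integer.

`duration_ms` follows `length` (2 bytes), so it starts at byte offset 2 and occupies 4 bytes.
Bytes at offsets 2..5: 85 46 A6 2E.
Big-endian: lowest address holds the most-significant byte.
The bytes are already most-significant first: 0x8546A62E.
Top bit is set, so as a signed 32-bit value this is 0x8546A62E − 2^32 = -2058967506.

-2058967506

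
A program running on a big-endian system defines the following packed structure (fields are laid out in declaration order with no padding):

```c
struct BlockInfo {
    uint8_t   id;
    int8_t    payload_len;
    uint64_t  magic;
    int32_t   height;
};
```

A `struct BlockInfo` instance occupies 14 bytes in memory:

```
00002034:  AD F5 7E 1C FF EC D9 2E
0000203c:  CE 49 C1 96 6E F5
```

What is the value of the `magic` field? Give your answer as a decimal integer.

9087419540847906377

`magic` follows `id` (1 B), `payload_len` (1 B), so it starts at offset 1 + 1 = 2 and occupies 8 bytes.
Bytes at offsets 2..9: 7E 1C FF EC D9 2E CE 49.
Big-endian: lowest address holds the most-significant byte.
The bytes are already most-significant first: 0x7E1CFFECD92ECE49.
0x7E1CFFECD92ECE49 = 9087419540847906377.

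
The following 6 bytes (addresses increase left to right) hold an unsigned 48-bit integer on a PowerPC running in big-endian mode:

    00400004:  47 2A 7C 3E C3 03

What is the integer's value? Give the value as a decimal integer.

Big-endian stores the most-significant byte at the lowest address.
The bytes are already most-significant first: 0x472A7C3EC303.
0x472A7C3EC303 = 78247798686467.

78247798686467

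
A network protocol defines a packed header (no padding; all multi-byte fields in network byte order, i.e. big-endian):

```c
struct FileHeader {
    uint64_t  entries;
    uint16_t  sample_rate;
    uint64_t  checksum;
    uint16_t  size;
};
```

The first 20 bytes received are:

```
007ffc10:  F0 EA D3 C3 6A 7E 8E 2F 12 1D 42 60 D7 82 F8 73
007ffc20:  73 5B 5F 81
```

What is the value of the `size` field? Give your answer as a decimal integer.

24449

`size` follows `entries` (8 B), `sample_rate` (2 B), `checksum` (8 B), so it starts at offset 8 + 2 + 8 = 18 and occupies 2 bytes.
Bytes at offsets 18..19: 5F 81.
Big-endian stores the most-significant byte at the lowest address.
The bytes are already most-significant first: 0x5F81.
0x5F81 = 24449.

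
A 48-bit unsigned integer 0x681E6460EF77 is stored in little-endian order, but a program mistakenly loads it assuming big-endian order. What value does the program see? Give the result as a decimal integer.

131869998063208

Stored little-endian, the bytes at ascending addresses are 77 EF 60 64 1E 68.
Read back as big-endian, the last byte is least significant, giving 0x77EF60641E68.
0x77EF60641E68 = 131869998063208.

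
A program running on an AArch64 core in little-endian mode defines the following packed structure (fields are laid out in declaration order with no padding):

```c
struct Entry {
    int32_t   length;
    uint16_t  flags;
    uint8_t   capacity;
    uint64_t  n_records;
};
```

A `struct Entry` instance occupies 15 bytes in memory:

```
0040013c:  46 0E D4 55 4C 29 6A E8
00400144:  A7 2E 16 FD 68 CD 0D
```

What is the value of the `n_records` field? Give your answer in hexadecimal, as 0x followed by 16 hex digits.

`n_records` follows `length` (4 B), `flags` (2 B), `capacity` (1 B), so it starts at offset 4 + 2 + 1 = 7 and occupies 8 bytes.
Bytes at offsets 7..14: E8 A7 2E 16 FD 68 CD 0D.
Little-endian stores the least-significant byte at the lowest address.
Reassemble most-significant byte first: 0D CD 68 FD 16 2E A7 E8 → 0x0DCD68FD162EA7E8.

0x0DCD68FD162EA7E8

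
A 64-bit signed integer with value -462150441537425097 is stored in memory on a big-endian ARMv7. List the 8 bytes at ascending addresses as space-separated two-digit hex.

Two's complement of -462150441537425097 in 64 bits: 462150441537425097 = 0x0669E360C4A0CEC9; invert → 0xF9961C9F3B5F3136; add 1 → 0xF9961C9F3B5F3137.
Split into bytes (most-significant first): F9 96 1C 9F 3B 5F 31 37.
Big-endian stores the most-significant byte at the lowest address.
So the memory order matches the most-significant-first order: F9 96 1C 9F 3B 5F 31 37.

F9 96 1C 9F 3B 5F 31 37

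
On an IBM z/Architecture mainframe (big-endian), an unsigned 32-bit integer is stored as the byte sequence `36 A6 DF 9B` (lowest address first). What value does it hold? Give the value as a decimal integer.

916905883

Big-endian: lowest address holds the most-significant byte.
The bytes are already most-significant first: 0x36A6DF9B.
0x36A6DF9B = 916905883.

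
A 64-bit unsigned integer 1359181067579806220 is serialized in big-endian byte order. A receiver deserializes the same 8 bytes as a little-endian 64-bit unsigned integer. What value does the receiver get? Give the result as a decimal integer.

923950196604787730

1359181067579806220 in 64-bit hexadecimal is 0x12DCC7FACE87D20C.
Stored big-endian, the bytes at ascending addresses are 12 DC C7 FA CE 87 D2 0C.
Read back as little-endian, the first byte is least significant, giving 0x0CD287CEFAC7DC12.
0x0CD287CEFAC7DC12 = 923950196604787730.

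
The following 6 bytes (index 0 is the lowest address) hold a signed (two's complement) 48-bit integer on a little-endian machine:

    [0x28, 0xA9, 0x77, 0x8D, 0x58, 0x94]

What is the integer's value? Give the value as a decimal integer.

-118366925248216

Little-endian: lowest address holds the least-significant byte.
Reassemble most-significant byte first: 94 58 8D 77 A9 28 → 0x94588D77A928.
Top bit is set, so as a signed 48-bit value this is 0x94588D77A928 − 2^48 = -118366925248216.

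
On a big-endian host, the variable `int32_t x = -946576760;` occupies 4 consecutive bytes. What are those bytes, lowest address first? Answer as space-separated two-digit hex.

Two's complement of -946576760 in 32 bits: 946576760 = 0x386B9D78; invert → 0xC7946287; add 1 → 0xC7946288.
Split into bytes (most-significant first): C7 94 62 88.
Big-endian: lowest address holds the most-significant byte.
So the memory order matches the most-significant-first order: C7 94 62 88.

C7 94 62 88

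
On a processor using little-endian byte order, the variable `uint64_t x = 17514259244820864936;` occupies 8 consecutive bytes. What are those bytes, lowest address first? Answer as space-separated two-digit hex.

17514259244820864936 in hexadecimal, padded to 64 bits, is 0xF30F25FD17A61FA8.
Split into bytes (most-significant first): F3 0F 25 FD 17 A6 1F A8.
Little-endian stores the least-significant byte at the lowest address.
So at ascending addresses the bytes are A8 1F A6 17 FD 25 0F F3.

A8 1F A6 17 FD 25 0F F3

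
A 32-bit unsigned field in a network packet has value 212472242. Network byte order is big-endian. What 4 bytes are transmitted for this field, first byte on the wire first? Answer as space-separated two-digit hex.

212472242 in hexadecimal, padded to 32 bits, is 0x0CAA11B2.
Split into bytes (most-significant first): 0C AA 11 B2.
Big-endian: lowest address holds the most-significant byte.
So the memory order matches the most-significant-first order: 0C AA 11 B2.

0C AA 11 B2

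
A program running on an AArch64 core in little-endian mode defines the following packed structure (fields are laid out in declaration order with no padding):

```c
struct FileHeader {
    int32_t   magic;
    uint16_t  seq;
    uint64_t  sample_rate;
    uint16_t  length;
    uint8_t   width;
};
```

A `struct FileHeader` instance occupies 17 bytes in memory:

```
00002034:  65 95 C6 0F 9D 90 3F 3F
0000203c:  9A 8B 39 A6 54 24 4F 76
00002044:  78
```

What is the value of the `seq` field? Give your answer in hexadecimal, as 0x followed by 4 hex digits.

`seq` follows `magic` (4 bytes), so it starts at byte offset 4 and occupies 2 bytes.
Bytes at offsets 4..5: 9D 90.
In little-endian order the low byte comes first in memory.
Reassemble most-significant byte first: 90 9D → 0x909D.

0x909D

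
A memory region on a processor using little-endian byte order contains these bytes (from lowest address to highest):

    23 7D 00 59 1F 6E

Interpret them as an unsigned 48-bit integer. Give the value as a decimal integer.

Little-endian: lowest address holds the least-significant byte.
Reassemble most-significant byte first: 6E 1F 59 00 7D 23 → 0x6E1F59007D23.
0x6E1F59007D23 = 121080916245795.

121080916245795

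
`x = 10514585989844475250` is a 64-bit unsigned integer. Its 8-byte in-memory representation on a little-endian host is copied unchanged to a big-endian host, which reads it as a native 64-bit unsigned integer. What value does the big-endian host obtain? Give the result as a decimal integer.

8259033012450159505

10514585989844475250 in 64-bit hexadecimal is 0x91EB503FC4FA9D72.
Stored little-endian, the bytes at ascending addresses are 72 9D FA C4 3F 50 EB 91.
Read back as big-endian, the last byte is least significant, giving 0x729DFAC43F50EB91.
0x729DFAC43F50EB91 = 8259033012450159505.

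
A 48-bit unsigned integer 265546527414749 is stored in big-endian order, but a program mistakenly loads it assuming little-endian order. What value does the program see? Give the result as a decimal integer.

243101329163249

265546527414749 in 48-bit hexadecimal is 0xF1835E7019DD.
Stored big-endian, the bytes at ascending addresses are F1 83 5E 70 19 DD.
Read back as little-endian, the first byte is least significant, giving 0xDD19705E83F1.
0xDD19705E83F1 = 243101329163249.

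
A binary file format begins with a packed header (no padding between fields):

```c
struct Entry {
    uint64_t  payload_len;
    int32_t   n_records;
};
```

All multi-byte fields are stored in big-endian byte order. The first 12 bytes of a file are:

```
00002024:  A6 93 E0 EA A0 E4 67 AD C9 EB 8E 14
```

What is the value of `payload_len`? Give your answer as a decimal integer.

`payload_len` is the first field, at byte offset 0, occupying 8 bytes.
Bytes at offsets 0..7: A6 93 E0 EA A0 E4 67 AD.
Big-endian: lowest address holds the most-significant byte.
The bytes are already most-significant first: 0xA693E0EAA0E467AD.
0xA693E0EAA0E467AD = 12003184730198796205.

12003184730198796205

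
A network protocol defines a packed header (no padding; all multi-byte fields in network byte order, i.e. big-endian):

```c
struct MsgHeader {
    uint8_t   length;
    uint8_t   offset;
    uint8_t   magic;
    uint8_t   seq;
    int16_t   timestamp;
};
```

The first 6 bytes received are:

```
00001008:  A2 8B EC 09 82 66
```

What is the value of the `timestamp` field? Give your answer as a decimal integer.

`timestamp` follows `length` (1 B), `offset` (1 B), `magic` (1 B), `seq` (1 B), so it starts at offset 1 + 1 + 1 + 1 = 4 and occupies 2 bytes.
Bytes at offsets 4..5: 82 66.
In big-endian order the high byte comes first in memory.
The bytes are already most-significant first: 0x8266.
Top bit is set, so as a signed 16-bit value this is 0x8266 − 2^16 = -32154.

-32154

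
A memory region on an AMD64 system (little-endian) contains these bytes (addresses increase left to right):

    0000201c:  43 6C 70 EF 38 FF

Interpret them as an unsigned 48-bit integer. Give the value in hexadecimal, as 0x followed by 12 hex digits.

0xFF38EF706C43

Little-endian: lowest address holds the least-significant byte.
Reassemble most-significant byte first: FF 38 EF 70 6C 43 → 0xFF38EF706C43.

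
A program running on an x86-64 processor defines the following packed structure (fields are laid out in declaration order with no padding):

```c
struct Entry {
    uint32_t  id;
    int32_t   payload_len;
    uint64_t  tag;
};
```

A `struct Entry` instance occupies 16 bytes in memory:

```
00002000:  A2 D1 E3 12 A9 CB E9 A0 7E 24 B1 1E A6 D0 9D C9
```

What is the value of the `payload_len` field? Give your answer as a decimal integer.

`payload_len` follows `id` (4 bytes), so it starts at byte offset 4 and occupies 4 bytes.
Bytes at offsets 4..7: A9 CB E9 A0.
Little-endian stores the least-significant byte at the lowest address.
Reassemble most-significant byte first: A0 E9 CB A9 → 0xA0E9CBA9.
Top bit is set, so as a signed 32-bit value this is 0xA0E9CBA9 − 2^32 = -1595290711.

-1595290711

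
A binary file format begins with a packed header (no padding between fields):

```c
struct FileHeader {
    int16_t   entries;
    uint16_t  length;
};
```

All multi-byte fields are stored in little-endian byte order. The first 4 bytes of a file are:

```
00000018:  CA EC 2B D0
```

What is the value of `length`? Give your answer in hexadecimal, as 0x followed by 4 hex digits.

`length` follows `entries` (2 bytes), so it starts at byte offset 2 and occupies 2 bytes.
Bytes at offsets 2..3: 2B D0.
Little-endian: lowest address holds the least-significant byte.
Reassemble most-significant byte first: D0 2B → 0xD02B.

0xD02B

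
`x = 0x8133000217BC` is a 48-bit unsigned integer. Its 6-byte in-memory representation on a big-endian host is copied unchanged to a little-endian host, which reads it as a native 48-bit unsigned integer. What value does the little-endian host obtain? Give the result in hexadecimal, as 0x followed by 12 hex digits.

0xBC1702003381

Stored big-endian, the bytes at ascending addresses are 81 33 00 02 17 BC.
Read back as little-endian, the first byte is least significant, giving 0xBC1702003381.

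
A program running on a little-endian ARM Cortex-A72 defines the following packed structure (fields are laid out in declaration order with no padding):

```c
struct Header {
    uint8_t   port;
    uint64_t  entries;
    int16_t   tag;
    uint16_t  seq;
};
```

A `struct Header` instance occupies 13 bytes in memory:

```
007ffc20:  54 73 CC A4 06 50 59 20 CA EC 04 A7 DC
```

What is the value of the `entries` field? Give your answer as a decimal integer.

`entries` follows `port` (1 byte), so it starts at byte offset 1 and occupies 8 bytes.
Bytes at offsets 1..8: 73 CC A4 06 50 59 20 CA.
In little-endian order the low byte comes first in memory.
Reassemble most-significant byte first: CA 20 59 50 06 A4 CC 73 → 0xCA20595006A4CC73.
0xCA20595006A4CC73 = 14564739395159903347.

14564739395159903347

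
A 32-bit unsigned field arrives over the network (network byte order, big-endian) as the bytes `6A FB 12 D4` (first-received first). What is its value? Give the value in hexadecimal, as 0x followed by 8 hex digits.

Big-endian stores the most-significant byte at the lowest address.
The bytes are already most-significant first: 0x6AFB12D4.

0x6AFB12D4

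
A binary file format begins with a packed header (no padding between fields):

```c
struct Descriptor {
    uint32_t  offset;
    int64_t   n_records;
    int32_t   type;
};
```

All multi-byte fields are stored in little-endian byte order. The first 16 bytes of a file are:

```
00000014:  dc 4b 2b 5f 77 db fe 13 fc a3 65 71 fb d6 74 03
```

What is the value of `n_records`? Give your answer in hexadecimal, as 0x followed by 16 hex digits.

`n_records` follows `offset` (4 bytes), so it starts at byte offset 4 and occupies 8 bytes.
Bytes at offsets 4..11: 77 DB FE 13 FC A3 65 71.
Little-endian stores the least-significant byte at the lowest address.
Reassemble most-significant byte first: 71 65 A3 FC 13 FE DB 77 → 0x7165A3FC13FEDB77.

0x7165A3FC13FEDB77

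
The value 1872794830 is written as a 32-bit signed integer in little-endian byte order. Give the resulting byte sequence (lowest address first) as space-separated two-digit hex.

1872794830 in hexadecimal, padded to 32 bits, is 0x6FA094CE.
Split into bytes (most-significant first): 6F A0 94 CE.
Little-endian: lowest address holds the least-significant byte.
So at ascending addresses the bytes are CE 94 A0 6F.

CE 94 A0 6F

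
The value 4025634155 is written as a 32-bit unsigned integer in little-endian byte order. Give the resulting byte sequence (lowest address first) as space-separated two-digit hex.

4025634155 in hexadecimal, padded to 32 bits, is 0xEFF24D6B.
Split into bytes (most-significant first): EF F2 4D 6B.
Little-endian stores the least-significant byte at the lowest address.
So at ascending addresses the bytes are 6B 4D F2 EF.

6B 4D F2 EF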